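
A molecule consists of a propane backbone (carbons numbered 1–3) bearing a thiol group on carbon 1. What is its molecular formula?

Atom tally by fragment:
  HSCH2 → C:1 H:3 S:1
  CH2 → C:1 H:2
  CH3 → C:1 H:3
Element totals:
  C: 3
  H: 8
  S: 1

C3H8S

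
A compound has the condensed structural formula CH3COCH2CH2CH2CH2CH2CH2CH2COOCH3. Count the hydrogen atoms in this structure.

Element totals:
  C: 11
  H: 20
  O: 3

20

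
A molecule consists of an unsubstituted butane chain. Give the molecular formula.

C4H10

Atom tally by fragment:
  CH3 → C:1 H:3
  CH2 → C:1 H:2
  CH2 → C:1 H:2
  CH3 → C:1 H:3
Element totals:
  C: 4
  H: 10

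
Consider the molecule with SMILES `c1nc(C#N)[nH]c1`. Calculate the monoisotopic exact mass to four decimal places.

Atom tally by fragment:
  imidazole ring core → C:3 H:4 N:2
  (− 1 ring H displaced by substituents)
  + CN → C:1 N:1
Element totals:
  C: 4
  H: 3
  N: 3
Molecular formula: C4H3N3.
  M = 4(12.0) + 3(1.007825) + 3(14.003074)
    = 48.000000 + 3.023475 + 42.009222 = 93.032697

93.0327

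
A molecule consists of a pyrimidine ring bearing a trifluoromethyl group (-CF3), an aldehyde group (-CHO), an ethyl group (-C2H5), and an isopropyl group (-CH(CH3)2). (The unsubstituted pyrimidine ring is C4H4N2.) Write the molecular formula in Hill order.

Atom tally by fragment:
  pyrimidine ring core → C:4 H:4 N:2
  (− 4 ring H displaced by substituents)
  + CF3 → C:1 F:3
  + CHO → C:1 H:1 O:1
  + C2H5 → C:2 H:5
  + CH(CH3)2 → C:3 H:7
Element totals:
  C: 11
  H: 13
  F: 3
  N: 2
  O: 1

C11H13F3N2O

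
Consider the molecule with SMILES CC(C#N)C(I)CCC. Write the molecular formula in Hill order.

Atom tally by fragment:
  CH3 → C:1 H:3
  CH(CN) → C:2 H:1 N:1
  CH(I) → C:1 H:1 I:1
  CH2 → C:1 H:2
  CH2 → C:1 H:2
  CH3 → C:1 H:3
Element totals:
  C: 7
  H: 12
  I: 1
  N: 1

C7H12IN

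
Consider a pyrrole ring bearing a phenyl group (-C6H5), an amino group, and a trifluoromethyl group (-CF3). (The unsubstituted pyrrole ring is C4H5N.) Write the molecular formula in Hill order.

Atom tally by fragment:
  pyrrole ring core → C:4 H:5 N:1
  (− 3 ring H displaced by substituents)
  + C6H5 → C:6 H:5
  + NH2 → N:1 H:2
  + CF3 → C:1 F:3
Element totals:
  C: 11
  H: 9
  F: 3
  N: 2

C11H9F3N2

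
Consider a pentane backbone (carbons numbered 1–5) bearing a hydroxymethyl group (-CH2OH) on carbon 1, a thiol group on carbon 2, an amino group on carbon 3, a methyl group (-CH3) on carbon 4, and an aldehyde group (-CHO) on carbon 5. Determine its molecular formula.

Atom tally by fragment:
  HOCH2CH2 → C:2 H:5 O:1
  CH(SH) → C:1 H:2 S:1
  CH(NH2) → C:1 H:3 N:1
  CH(CH3) → C:2 H:4
  CH2CHO → C:2 H:3 O:1
Element totals:
  C: 8
  H: 17
  N: 1
  O: 2
  S: 1

C8H17NO2S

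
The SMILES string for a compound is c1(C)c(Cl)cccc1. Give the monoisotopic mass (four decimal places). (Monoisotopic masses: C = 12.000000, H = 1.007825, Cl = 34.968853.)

126.0236

Atom tally by fragment:
  benzene ring core → C:6 H:6
  (− 2 ring H displaced by substituents)
  + CH3 → C:1 H:3
  + Cl → Cl:1
Element totals:
  C: 7
  H: 7
  Cl: 1
Molecular formula: C7H7Cl.
  M = 7(12.0) + 7(1.007825) + 34.968853
    = 84.000000 + 7.054775 + 34.968853 = 126.023628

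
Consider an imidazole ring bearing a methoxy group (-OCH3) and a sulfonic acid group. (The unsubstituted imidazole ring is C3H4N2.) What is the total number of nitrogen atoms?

Atom tally by fragment:
  imidazole ring core → C:3 H:4 N:2
  (− 2 ring H displaced by substituents)
  + OCH3 → C:1 H:3 O:1
  + SO3H → S:1 O:3 H:1
Element totals:
  C: 4
  H: 6
  N: 2
  O: 4
  S: 1

2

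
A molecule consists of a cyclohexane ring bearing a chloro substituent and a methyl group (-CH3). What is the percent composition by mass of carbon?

Atom tally by fragment:
  cyclohexane ring core → C:6 H:12
  (− 2 ring H displaced by substituents)
  + Cl → Cl:1
  + CH3 → C:1 H:3
Element totals:
  C: 7
  H: 13
  Cl: 1
Molecular formula: C7H13Cl.
Molar mass = 132.631 g/mol.
Mass from C: 7 × 12.011 = 84.077 g/mol.
%C = 84.077 / 132.631 × 100 = 63.39%.

63.39%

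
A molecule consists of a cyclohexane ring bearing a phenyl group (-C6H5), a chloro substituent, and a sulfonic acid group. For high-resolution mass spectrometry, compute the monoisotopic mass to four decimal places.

274.0430

Atom tally by fragment:
  cyclohexane ring core → C:6 H:12
  (− 3 ring H displaced by substituents)
  + C6H5 → C:6 H:5
  + Cl → Cl:1
  + SO3H → S:1 O:3 H:1
Element totals:
  C: 12
  H: 15
  Cl: 1
  O: 3
  S: 1
Molecular formula: C12H15ClO3S.
  M = 12(12.0) + 15(1.007825) + 34.968853 + 3(15.994915) + 31.972071
    = 144.000000 + 15.117375 + 34.968853 + 47.984745 + 31.972071 = 274.043044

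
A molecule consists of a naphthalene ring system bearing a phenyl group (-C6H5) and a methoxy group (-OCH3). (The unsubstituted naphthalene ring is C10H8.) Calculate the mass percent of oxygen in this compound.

Atom tally by fragment:
  naphthalene ring system core → C:10 H:8
  (− 2 ring H displaced by substituents)
  + C6H5 → C:6 H:5
  + OCH3 → C:1 H:3 O:1
Element totals:
  C: 17
  H: 14
  O: 1
Molecular formula: C17H14O.
Molar mass = 234.298 g/mol.
Mass from O: 1 × 15.999 = 15.999 g/mol.
%O = 15.999 / 234.298 × 100 = 6.83%.

6.83%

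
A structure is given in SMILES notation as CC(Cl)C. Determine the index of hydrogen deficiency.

Atom tally by fragment:
  CH3 → C:1 H:3
  CH(Cl) → C:1 H:1 Cl:1
  CH3 → C:1 H:3
Element totals:
  C: 3
  H: 7
  Cl: 1
Molecular formula: C3H7Cl.
DoU = (2C + 2 + N − H − X) / 2 = (2·3 + 2 + 0 − 7 − 1) / 2 = 0.

0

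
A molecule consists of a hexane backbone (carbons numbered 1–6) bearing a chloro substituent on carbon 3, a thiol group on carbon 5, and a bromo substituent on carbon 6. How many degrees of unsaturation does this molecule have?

0

Atom tally by fragment:
  CH3 → C:1 H:3
  CH2 → C:1 H:2
  CH(Cl) → C:1 H:1 Cl:1
  CH2 → C:1 H:2
  CH(SH) → C:1 H:2 S:1
  CH2Br → C:1 H:2 Br:1
Element totals:
  C: 6
  H: 12
  Br: 1
  Cl: 1
  S: 1
Molecular formula: C6H12BrClS.
DoU = (2C + 2 + N − H − X) / 2 = (2·6 + 2 + 0 − 12 − 2) / 2 = 0.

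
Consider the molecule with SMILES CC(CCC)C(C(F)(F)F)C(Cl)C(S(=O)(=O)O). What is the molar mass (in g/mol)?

296.73 g/mol

Atom tally by fragment:
  CH3 → C:1 H:3
  CH(CH2CH2CH3) → C:4 H:8
  CH(CF3) → C:2 H:1 F:3
  CH(Cl) → C:1 H:1 Cl:1
  CH2SO3H → C:1 H:3 S:1 O:3
Element totals:
  C: 9
  H: 16
  Cl: 1
  F: 3
  O: 3
  S: 1
Molecular formula: C9H16ClF3O3S.
  M = 9(12.011) + 16(1.008) + 35.45 + 3(18.998) + 3(15.999) + 32.06
    = 108.099 + 16.128 + 35.450 + 56.994 + 47.997 + 32.060 = 296.728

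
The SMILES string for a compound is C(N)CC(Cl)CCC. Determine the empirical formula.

Atom tally by fragment:
  H2NCH2 → C:1 H:4 N:1
  CH2 → C:1 H:2
  CH(Cl) → C:1 H:1 Cl:1
  CH2 → C:1 H:2
  CH2 → C:1 H:2
  CH3 → C:1 H:3
Element totals:
  C: 6
  H: 14
  Cl: 1
  N: 1
Molecular formula: C6H14ClN.
gcd of subscripts (6, 1, 14, 1) = 1, so the empirical formula equals the molecular formula.

C6H14ClN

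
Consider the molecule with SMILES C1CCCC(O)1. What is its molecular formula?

C5H10O

Atom tally by fragment:
  cyclopentane ring core → C:5 H:10
  (− 1 ring H displaced by substituents)
  + OH → O:1 H:1
Element totals:
  C: 5
  H: 10
  O: 1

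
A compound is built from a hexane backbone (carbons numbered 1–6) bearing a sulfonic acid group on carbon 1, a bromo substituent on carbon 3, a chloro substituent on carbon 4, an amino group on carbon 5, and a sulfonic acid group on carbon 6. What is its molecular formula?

C6H13BrClNO6S2

Atom tally by fragment:
  HO3SCH2 → C:1 H:3 S:1 O:3
  CH2 → C:1 H:2
  CH(Br) → C:1 H:1 Br:1
  CH(Cl) → C:1 H:1 Cl:1
  CH(NH2) → C:1 H:3 N:1
  CH2SO3H → C:1 H:3 S:1 O:3
Element totals:
  C: 6
  H: 13
  Br: 1
  Cl: 1
  N: 1
  O: 6
  S: 2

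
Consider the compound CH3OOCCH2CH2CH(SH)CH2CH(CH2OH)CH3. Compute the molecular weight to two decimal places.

206.30 g/mol

Element totals:
  C: 9
  H: 18
  O: 3
  S: 1
Molecular formula: C9H18O3S.
  M = 9(12.011) + 18(1.008) + 3(15.999) + 32.06
    = 108.099 + 18.144 + 47.997 + 32.060 = 206.300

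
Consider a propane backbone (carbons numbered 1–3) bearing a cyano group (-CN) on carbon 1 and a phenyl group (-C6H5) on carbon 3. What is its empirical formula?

C10H11N

Atom tally by fragment:
  NCCH2 → C:2 H:2 N:1
  CH2 → C:1 H:2
  CH2C6H5 → C:7 H:7
Element totals:
  C: 10
  H: 11
  N: 1
Molecular formula: C10H11N.
gcd of subscripts (10, 11, 1) = 1, so the empirical formula equals the molecular formula.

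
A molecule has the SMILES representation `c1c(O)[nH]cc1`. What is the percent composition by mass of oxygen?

Atom tally by fragment:
  pyrrole ring core → C:4 H:5 N:1
  (− 1 ring H displaced by substituents)
  + OH → O:1 H:1
Element totals:
  C: 4
  H: 5
  N: 1
  O: 1
Molecular formula: C4H5NO.
Molar mass = 83.090 g/mol.
Mass from O: 1 × 15.999 = 15.999 g/mol.
%O = 15.999 / 83.090 × 100 = 19.26%.

19.26%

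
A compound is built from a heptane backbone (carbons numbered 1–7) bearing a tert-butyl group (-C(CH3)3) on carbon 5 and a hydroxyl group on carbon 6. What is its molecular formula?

C11H24O

Atom tally by fragment:
  CH3 → C:1 H:3
  CH2 → C:1 H:2
  CH2 → C:1 H:2
  CH2 → C:1 H:2
  CH(C(CH3)3) → C:5 H:10
  CH(OH) → C:1 H:2 O:1
  CH3 → C:1 H:3
Element totals:
  C: 11
  H: 24
  O: 1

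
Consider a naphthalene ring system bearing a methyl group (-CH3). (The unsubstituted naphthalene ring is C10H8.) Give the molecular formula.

Atom tally by fragment:
  naphthalene ring system core → C:10 H:8
  (− 1 ring H displaced by substituents)
  + CH3 → C:1 H:3
Element totals:
  C: 11
  H: 10

C11H10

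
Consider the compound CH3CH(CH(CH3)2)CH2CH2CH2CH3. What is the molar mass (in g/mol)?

128.26 g/mol

Atom tally by fragment:
  CH3 → C:1 H:3
  CH(CH(CH3)2) → C:4 H:8
  CH2 → C:1 H:2
  CH2 → C:1 H:2
  CH2 → C:1 H:2
  CH3 → C:1 H:3
Element totals:
  C: 9
  H: 20
Molecular formula: C9H20.
  M = 9(12.011) + 20(1.008)
    = 108.099 + 20.160 = 128.259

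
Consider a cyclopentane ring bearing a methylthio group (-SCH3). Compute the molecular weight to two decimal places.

Atom tally by fragment:
  cyclopentane ring core → C:5 H:10
  (− 1 ring H displaced by substituents)
  + SCH3 → C:1 H:3 S:1
Element totals:
  C: 6
  H: 12
  S: 1
Molecular formula: C6H12S.
  M = 6(12.011) + 12(1.008) + 32.06
    = 72.066 + 12.096 + 32.060 = 116.222

116.22 g/mol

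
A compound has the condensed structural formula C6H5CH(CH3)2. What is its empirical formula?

C3H4

Element totals:
  C: 9
  H: 12
Molecular formula: C9H12.
gcd of subscripts = 3; dividing each by 3:
  C: 9/3 = 3
  H: 12/3 = 4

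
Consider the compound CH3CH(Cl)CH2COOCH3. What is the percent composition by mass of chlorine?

25.96%

Element totals:
  C: 5
  H: 9
  Cl: 1
  O: 2
Molecular formula: C5H9ClO2.
Molar mass = 136.575 g/mol.
Mass from Cl: 1 × 35.45 = 35.450 g/mol.
%Cl = 35.450 / 136.575 × 100 = 25.96%.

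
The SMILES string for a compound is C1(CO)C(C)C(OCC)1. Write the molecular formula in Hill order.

C7H14O2

Atom tally by fragment:
  cyclopropane ring core → C:3 H:6
  (− 3 ring H displaced by substituents)
  + CH2OH → C:1 H:3 O:1
  + CH3 → C:1 H:3
  + OC2H5 → C:2 H:5 O:1
Element totals:
  C: 7
  H: 14
  O: 2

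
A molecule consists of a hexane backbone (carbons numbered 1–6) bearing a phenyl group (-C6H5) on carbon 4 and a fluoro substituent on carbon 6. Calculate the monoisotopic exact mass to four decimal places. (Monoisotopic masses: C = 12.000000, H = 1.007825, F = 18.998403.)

180.1314

Atom tally by fragment:
  CH3 → C:1 H:3
  CH2 → C:1 H:2
  CH2 → C:1 H:2
  CH(C6H5) → C:7 H:6
  CH2 → C:1 H:2
  CH2F → C:1 H:2 F:1
Element totals:
  C: 12
  H: 17
  F: 1
Molecular formula: C12H17F.
  M = 12(12.0) + 17(1.007825) + 18.998403
    = 144.000000 + 17.133025 + 18.998403 = 180.131428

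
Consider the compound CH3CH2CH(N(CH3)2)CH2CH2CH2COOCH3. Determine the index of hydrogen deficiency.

1

Element totals:
  C: 10
  H: 21
  N: 1
  O: 2
Molecular formula: C10H21NO2.
DoU = (2C + 2 + N − H − X) / 2 = (2·10 + 2 + 1 − 21 − 0) / 2 = 1.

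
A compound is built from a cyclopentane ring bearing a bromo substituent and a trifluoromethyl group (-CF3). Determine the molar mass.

Atom tally by fragment:
  cyclopentane ring core → C:5 H:10
  (− 2 ring H displaced by substituents)
  + Br → Br:1
  + CF3 → C:1 F:3
Element totals:
  C: 6
  H: 8
  Br: 1
  F: 3
Molecular formula: C6H8BrF3.
  M = 6(12.011) + 8(1.008) + 79.904 + 3(18.998)
    = 72.066 + 8.064 + 79.904 + 56.994 = 217.028

217.03 g/mol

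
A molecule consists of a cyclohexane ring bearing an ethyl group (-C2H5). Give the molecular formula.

Atom tally by fragment:
  cyclohexane ring core → C:6 H:12
  (− 1 ring H displaced by substituents)
  + C2H5 → C:2 H:5
Element totals:
  C: 8
  H: 16

C8H16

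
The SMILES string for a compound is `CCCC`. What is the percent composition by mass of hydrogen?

Atom tally by fragment:
  CH3 → C:1 H:3
  CH2 → C:1 H:2
  CH2 → C:1 H:2
  CH3 → C:1 H:3
Element totals:
  C: 4
  H: 10
Molecular formula: C4H10.
Molar mass = 58.124 g/mol.
Mass from H: 10 × 1.008 = 10.080 g/mol.
%H = 10.080 / 58.124 × 100 = 17.34%.

17.34%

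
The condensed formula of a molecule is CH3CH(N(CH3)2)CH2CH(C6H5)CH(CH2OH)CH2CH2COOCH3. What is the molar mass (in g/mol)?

Element totals:
  C: 18
  H: 29
  N: 1
  O: 3
Molecular formula: C18H29NO3.
  M = 18(12.011) + 29(1.008) + 14.007 + 3(15.999)
    = 216.198 + 29.232 + 14.007 + 47.997 = 307.434

307.43 g/mol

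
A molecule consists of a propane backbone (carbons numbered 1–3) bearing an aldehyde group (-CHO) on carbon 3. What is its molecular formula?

Atom tally by fragment:
  CH3 → C:1 H:3
  CH2 → C:1 H:2
  CH2CHO → C:2 H:3 O:1
Element totals:
  C: 4
  H: 8
  O: 1

C4H8O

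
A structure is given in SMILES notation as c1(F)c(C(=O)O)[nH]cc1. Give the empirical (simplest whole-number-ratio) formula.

C5H4FNO2

Atom tally by fragment:
  pyrrole ring core → C:4 H:5 N:1
  (− 2 ring H displaced by substituents)
  + F → F:1
  + COOH → C:1 H:1 O:2
Element totals:
  C: 5
  H: 4
  F: 1
  N: 1
  O: 2
Molecular formula: C5H4FNO2.
gcd of subscripts (5, 1, 4, 1, 2) = 1, so the empirical formula equals the molecular formula.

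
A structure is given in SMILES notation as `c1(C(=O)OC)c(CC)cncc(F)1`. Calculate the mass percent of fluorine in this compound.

Atom tally by fragment:
  pyridine ring core → C:5 H:5 N:1
  (− 3 ring H displaced by substituents)
  + COOCH3 → C:2 H:3 O:2
  + C2H5 → C:2 H:5
  + F → F:1
Element totals:
  C: 9
  H: 10
  F: 1
  N: 1
  O: 2
Molecular formula: C9H10FNO2.
Molar mass = 183.182 g/mol.
Mass from F: 1 × 18.998 = 18.998 g/mol.
%F = 18.998 / 183.182 × 100 = 10.37%.

10.37%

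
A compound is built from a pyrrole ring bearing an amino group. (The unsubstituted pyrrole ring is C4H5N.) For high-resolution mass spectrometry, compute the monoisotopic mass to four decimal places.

Atom tally by fragment:
  pyrrole ring core → C:4 H:5 N:1
  (− 1 ring H displaced by substituents)
  + NH2 → N:1 H:2
Element totals:
  C: 4
  H: 6
  N: 2
Molecular formula: C4H6N2.
  M = 4(12.0) + 6(1.007825) + 2(14.003074)
    = 48.000000 + 6.046950 + 28.006148 = 82.053098

82.0531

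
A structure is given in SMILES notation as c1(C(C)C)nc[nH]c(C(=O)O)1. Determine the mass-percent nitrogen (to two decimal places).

Atom tally by fragment:
  imidazole ring core → C:3 H:4 N:2
  (− 2 ring H displaced by substituents)
  + CH(CH3)2 → C:3 H:7
  + COOH → C:1 H:1 O:2
Element totals:
  C: 7
  H: 10
  N: 2
  O: 2
Molecular formula: C7H10N2O2.
Molar mass = 154.169 g/mol.
Mass from N: 2 × 14.007 = 28.014 g/mol.
%N = 28.014 / 154.169 × 100 = 18.17%.

18.17%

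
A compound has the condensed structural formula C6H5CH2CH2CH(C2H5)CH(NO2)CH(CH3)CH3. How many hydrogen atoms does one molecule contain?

23

Element totals:
  C: 15
  H: 23
  N: 1
  O: 2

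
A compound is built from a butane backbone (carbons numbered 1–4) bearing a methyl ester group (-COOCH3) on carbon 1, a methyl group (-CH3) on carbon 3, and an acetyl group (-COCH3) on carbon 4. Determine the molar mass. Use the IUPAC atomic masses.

172.22 g/mol

Atom tally by fragment:
  CH3OOCCH2 → C:3 H:5 O:2
  CH2 → C:1 H:2
  CH(CH3) → C:2 H:4
  CH2COCH3 → C:3 H:5 O:1
Element totals:
  C: 9
  H: 16
  O: 3
Molecular formula: C9H16O3.
  M = 9(12.011) + 16(1.008) + 3(15.999)
    = 108.099 + 16.128 + 47.997 = 172.224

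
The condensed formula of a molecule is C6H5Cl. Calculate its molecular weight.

Element totals:
  C: 6
  H: 5
  Cl: 1
Molecular formula: C6H5Cl.
  M = 6(12.011) + 5(1.008) + 35.45
    = 72.066 + 5.040 + 35.450 = 112.556

112.56 g/mol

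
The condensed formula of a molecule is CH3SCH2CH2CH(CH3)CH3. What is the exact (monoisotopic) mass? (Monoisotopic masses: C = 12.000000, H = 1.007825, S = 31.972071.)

Element totals:
  C: 6
  H: 14
  S: 1
Molecular formula: C6H14S.
  M = 6(12.0) + 14(1.007825) + 31.972071
    = 72.000000 + 14.109550 + 31.972071 = 118.081621

118.0816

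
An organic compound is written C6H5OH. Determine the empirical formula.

C6H6O

Atom tally by fragment:
  benzene ring core → C:6 H:6
  (− 1 ring H displaced by substituents)
  + OH → O:1 H:1
Element totals:
  C: 6
  H: 6
  O: 1
Molecular formula: C6H6O.
gcd of subscripts (6, 6, 1) = 1, so the empirical formula equals the molecular formula.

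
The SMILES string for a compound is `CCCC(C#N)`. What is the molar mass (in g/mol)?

83.13 g/mol

Atom tally by fragment:
  CH3 → C:1 H:3
  CH2 → C:1 H:2
  CH2 → C:1 H:2
  CH2CN → C:2 H:2 N:1
Element totals:
  C: 5
  H: 9
  N: 1
Molecular formula: C5H9N.
  M = 5(12.011) + 9(1.008) + 14.007
    = 60.055 + 9.072 + 14.007 = 83.134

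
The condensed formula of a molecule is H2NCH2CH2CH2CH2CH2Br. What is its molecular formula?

C5H12BrN

Element totals:
  C: 5
  H: 12
  Br: 1
  N: 1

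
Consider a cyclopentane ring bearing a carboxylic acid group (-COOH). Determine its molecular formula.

C6H10O2

Atom tally by fragment:
  cyclopentane ring core → C:5 H:10
  (− 1 ring H displaced by substituents)
  + COOH → C:1 H:1 O:2
Element totals:
  C: 6
  H: 10
  O: 2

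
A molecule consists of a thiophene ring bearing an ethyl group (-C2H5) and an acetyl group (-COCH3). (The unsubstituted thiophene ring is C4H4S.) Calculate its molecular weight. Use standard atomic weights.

154.23 g/mol

Atom tally by fragment:
  thiophene ring core → C:4 H:4 S:1
  (− 2 ring H displaced by substituents)
  + C2H5 → C:2 H:5
  + COCH3 → C:2 H:3 O:1
Element totals:
  C: 8
  H: 10
  O: 1
  S: 1
Molecular formula: C8H10OS.
  M = 8(12.011) + 10(1.008) + 15.999 + 32.06
    = 96.088 + 10.080 + 15.999 + 32.060 = 154.227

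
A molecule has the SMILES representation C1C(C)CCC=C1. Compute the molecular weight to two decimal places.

Atom tally by fragment:
  cyclohexene ring core → C:6 H:10
  (− 1 ring H displaced by substituents)
  + CH3 → C:1 H:3
Element totals:
  C: 7
  H: 12
Molecular formula: C7H12.
  M = 7(12.011) + 12(1.008)
    = 84.077 + 12.096 = 96.173

96.17 g/mol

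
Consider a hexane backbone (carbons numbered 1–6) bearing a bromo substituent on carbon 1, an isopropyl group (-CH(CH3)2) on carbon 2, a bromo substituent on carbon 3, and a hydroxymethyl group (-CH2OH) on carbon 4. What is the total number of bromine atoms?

2

Atom tally by fragment:
  BrCH2 → C:1 H:2 Br:1
  CH(CH(CH3)2) → C:4 H:8
  CH(Br) → C:1 H:1 Br:1
  CH(CH2OH) → C:2 H:4 O:1
  CH2 → C:1 H:2
  CH3 → C:1 H:3
Element totals:
  C: 10
  H: 20
  Br: 2
  O: 1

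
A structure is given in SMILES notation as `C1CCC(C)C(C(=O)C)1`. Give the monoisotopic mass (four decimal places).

126.1045

Atom tally by fragment:
  cyclopentane ring core → C:5 H:10
  (− 2 ring H displaced by substituents)
  + CH3 → C:1 H:3
  + COCH3 → C:2 H:3 O:1
Element totals:
  C: 8
  H: 14
  O: 1
Molecular formula: C8H14O.
  M = 8(12.0) + 14(1.007825) + 15.994915
    = 96.000000 + 14.109550 + 15.994915 = 126.104465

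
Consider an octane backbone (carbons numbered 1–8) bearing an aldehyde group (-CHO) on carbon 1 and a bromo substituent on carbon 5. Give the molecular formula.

C9H17BrO

Atom tally by fragment:
  OHCCH2 → C:2 H:3 O:1
  CH2 → C:1 H:2
  CH2 → C:1 H:2
  CH2 → C:1 H:2
  CH(Br) → C:1 H:1 Br:1
  CH2 → C:1 H:2
  CH2 → C:1 H:2
  CH3 → C:1 H:3
Element totals:
  C: 9
  H: 17
  Br: 1
  O: 1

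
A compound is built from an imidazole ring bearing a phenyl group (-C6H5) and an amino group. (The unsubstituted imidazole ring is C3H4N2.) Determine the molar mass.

Atom tally by fragment:
  imidazole ring core → C:3 H:4 N:2
  (− 2 ring H displaced by substituents)
  + C6H5 → C:6 H:5
  + NH2 → N:1 H:2
Element totals:
  C: 9
  H: 9
  N: 3
Molecular formula: C9H9N3.
  M = 9(12.011) + 9(1.008) + 3(14.007)
    = 108.099 + 9.072 + 42.021 = 159.192

159.19 g/mol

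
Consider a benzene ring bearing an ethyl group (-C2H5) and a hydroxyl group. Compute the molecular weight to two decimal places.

Atom tally by fragment:
  benzene ring core → C:6 H:6
  (− 2 ring H displaced by substituents)
  + C2H5 → C:2 H:5
  + OH → O:1 H:1
Element totals:
  C: 8
  H: 10
  O: 1
Molecular formula: C8H10O.
  M = 8(12.011) + 10(1.008) + 15.999
    = 96.088 + 10.080 + 15.999 = 122.167

122.17 g/mol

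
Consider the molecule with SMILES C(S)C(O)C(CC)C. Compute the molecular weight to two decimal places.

134.24 g/mol

Atom tally by fragment:
  HSCH2 → C:1 H:3 S:1
  CH(OH) → C:1 H:2 O:1
  CH(C2H5) → C:3 H:6
  CH3 → C:1 H:3
Element totals:
  C: 6
  H: 14
  O: 1
  S: 1
Molecular formula: C6H14OS.
  M = 6(12.011) + 14(1.008) + 15.999 + 32.06
    = 72.066 + 14.112 + 15.999 + 32.060 = 134.237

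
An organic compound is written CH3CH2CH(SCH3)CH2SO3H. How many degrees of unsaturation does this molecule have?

Atom tally by fragment:
  CH3 → C:1 H:3
  CH2 → C:1 H:2
  CH(SCH3) → C:2 H:4 S:1
  CH2SO3H → C:1 H:3 S:1 O:3
Element totals:
  C: 5
  H: 12
  O: 3
  S: 2
Molecular formula: C5H12O3S2.
DoU = (2C + 2 + N − H − X) / 2 = (2·5 + 2 + 0 − 12 − 0) / 2 = 0.

0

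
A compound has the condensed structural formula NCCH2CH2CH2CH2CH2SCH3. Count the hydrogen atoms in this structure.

13

Atom tally by fragment:
  NCCH2 → C:2 H:2 N:1
  CH2 → C:1 H:2
  CH2 → C:1 H:2
  CH2 → C:1 H:2
  CH2SCH3 → C:2 H:5 S:1
Element totals:
  C: 7
  H: 13
  N: 1
  S: 1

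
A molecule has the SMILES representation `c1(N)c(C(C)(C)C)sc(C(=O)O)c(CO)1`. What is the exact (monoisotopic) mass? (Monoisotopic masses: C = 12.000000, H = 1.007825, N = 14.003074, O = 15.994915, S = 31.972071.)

229.0773

Atom tally by fragment:
  thiophene ring core → C:4 H:4 S:1
  (− 4 ring H displaced by substituents)
  + NH2 → N:1 H:2
  + C(CH3)3 → C:4 H:9
  + COOH → C:1 H:1 O:2
  + CH2OH → C:1 H:3 O:1
Element totals:
  C: 10
  H: 15
  N: 1
  O: 3
  S: 1
Molecular formula: C10H15NO3S.
  M = 10(12.0) + 15(1.007825) + 14.003074 + 3(15.994915) + 31.972071
    = 120.000000 + 15.117375 + 14.003074 + 47.984745 + 31.972071 = 229.077265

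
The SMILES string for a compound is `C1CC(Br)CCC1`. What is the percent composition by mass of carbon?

Atom tally by fragment:
  cyclohexane ring core → C:6 H:12
  (− 1 ring H displaced by substituents)
  + Br → Br:1
Element totals:
  C: 6
  H: 11
  Br: 1
Molecular formula: C6H11Br.
Molar mass = 163.058 g/mol.
Mass from C: 6 × 12.011 = 72.066 g/mol.
%C = 72.066 / 163.058 × 100 = 44.20%.

44.20%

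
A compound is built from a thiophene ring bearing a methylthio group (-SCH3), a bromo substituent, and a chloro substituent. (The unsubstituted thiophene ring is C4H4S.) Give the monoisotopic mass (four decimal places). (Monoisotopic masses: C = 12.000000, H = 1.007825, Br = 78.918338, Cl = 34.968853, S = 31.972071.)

241.8626

Atom tally by fragment:
  thiophene ring core → C:4 H:4 S:1
  (− 3 ring H displaced by substituents)
  + SCH3 → C:1 H:3 S:1
  + Br → Br:1
  + Cl → Cl:1
Element totals:
  C: 5
  H: 4
  Br: 1
  Cl: 1
  S: 2
Molecular formula: C5H4BrClS2.
  M = 5(12.0) + 4(1.007825) + 78.918338 + 34.968853 + 2(31.972071)
    = 60.000000 + 4.031300 + 78.918338 + 34.968853 + 63.944142 = 241.862633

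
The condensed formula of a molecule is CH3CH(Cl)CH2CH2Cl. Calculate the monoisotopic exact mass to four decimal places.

126.0003

Atom tally by fragment:
  CH3 → C:1 H:3
  CH(Cl) → C:1 H:1 Cl:1
  CH2 → C:1 H:2
  CH2Cl → C:1 H:2 Cl:1
Element totals:
  C: 4
  H: 8
  Cl: 2
Molecular formula: C4H8Cl2.
  M = 4(12.0) + 8(1.007825) + 2(34.968853)
    = 48.000000 + 8.062600 + 69.937706 = 126.000306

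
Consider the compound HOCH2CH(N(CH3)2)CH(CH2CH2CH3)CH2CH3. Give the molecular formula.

Atom tally by fragment:
  HOCH2 → C:1 H:3 O:1
  CH(N(CH3)2) → C:3 H:7 N:1
  CH(CH2CH2CH3) → C:4 H:8
  CH2 → C:1 H:2
  CH3 → C:1 H:3
Element totals:
  C: 10
  H: 23
  N: 1
  O: 1

C10H23NO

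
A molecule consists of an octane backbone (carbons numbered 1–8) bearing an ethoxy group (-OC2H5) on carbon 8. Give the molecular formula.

Atom tally by fragment:
  CH3 → C:1 H:3
  CH2 → C:1 H:2
  CH2 → C:1 H:2
  CH2 → C:1 H:2
  CH2 → C:1 H:2
  CH2 → C:1 H:2
  CH2 → C:1 H:2
  CH2OC2H5 → C:3 H:7 O:1
Element totals:
  C: 10
  H: 22
  O: 1

C10H22O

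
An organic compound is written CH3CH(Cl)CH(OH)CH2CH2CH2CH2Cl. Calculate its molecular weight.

185.09 g/mol

Element totals:
  C: 7
  H: 14
  Cl: 2
  O: 1
Molecular formula: C7H14Cl2O.
  M = 7(12.011) + 14(1.008) + 2(35.45) + 15.999
    = 84.077 + 14.112 + 70.900 + 15.999 = 185.088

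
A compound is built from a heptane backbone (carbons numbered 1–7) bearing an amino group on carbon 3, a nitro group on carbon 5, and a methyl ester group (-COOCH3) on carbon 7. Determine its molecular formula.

Atom tally by fragment:
  CH3 → C:1 H:3
  CH2 → C:1 H:2
  CH(NH2) → C:1 H:3 N:1
  CH2 → C:1 H:2
  CH(NO2) → C:1 H:1 N:1 O:2
  CH2 → C:1 H:2
  CH2COOCH3 → C:3 H:5 O:2
Element totals:
  C: 9
  H: 18
  N: 2
  O: 4

C9H18N2O4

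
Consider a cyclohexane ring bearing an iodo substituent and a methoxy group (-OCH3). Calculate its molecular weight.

Atom tally by fragment:
  cyclohexane ring core → C:6 H:12
  (− 2 ring H displaced by substituents)
  + I → I:1
  + OCH3 → C:1 H:3 O:1
Element totals:
  C: 7
  H: 13
  I: 1
  O: 1
Molecular formula: C7H13IO.
  M = 7(12.011) + 13(1.008) + 126.904 + 15.999
    = 84.077 + 13.104 + 126.904 + 15.999 = 240.084

240.08 g/mol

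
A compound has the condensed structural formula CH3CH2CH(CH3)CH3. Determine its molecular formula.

C5H12

Element totals:
  C: 5
  H: 12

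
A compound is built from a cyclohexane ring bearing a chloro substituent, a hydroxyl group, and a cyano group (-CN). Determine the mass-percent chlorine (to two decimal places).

22.21%

Atom tally by fragment:
  cyclohexane ring core → C:6 H:12
  (− 3 ring H displaced by substituents)
  + Cl → Cl:1
  + OH → O:1 H:1
  + CN → C:1 N:1
Element totals:
  C: 7
  H: 10
  Cl: 1
  N: 1
  O: 1
Molecular formula: C7H10ClNO.
Molar mass = 159.613 g/mol.
Mass from Cl: 1 × 35.45 = 35.450 g/mol.
%Cl = 35.450 / 159.613 × 100 = 22.21%.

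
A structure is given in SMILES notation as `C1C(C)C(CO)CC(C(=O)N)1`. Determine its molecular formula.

C8H15NO2

Atom tally by fragment:
  cyclopentane ring core → C:5 H:10
  (− 3 ring H displaced by substituents)
  + CH3 → C:1 H:3
  + CH2OH → C:1 H:3 O:1
  + CONH2 → C:1 H:2 O:1 N:1
Element totals:
  C: 8
  H: 15
  N: 1
  O: 2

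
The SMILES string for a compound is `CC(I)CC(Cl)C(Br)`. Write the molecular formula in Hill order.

C5H9BrClI

Atom tally by fragment:
  CH3 → C:1 H:3
  CH(I) → C:1 H:1 I:1
  CH2 → C:1 H:2
  CH(Cl) → C:1 H:1 Cl:1
  CH2Br → C:1 H:2 Br:1
Element totals:
  C: 5
  H: 9
  Br: 1
  Cl: 1
  I: 1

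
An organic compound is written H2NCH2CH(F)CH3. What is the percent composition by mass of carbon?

Element totals:
  C: 3
  H: 8
  F: 1
  N: 1
Molecular formula: C3H8FN.
Molar mass = 77.102 g/mol.
Mass from C: 3 × 12.011 = 36.033 g/mol.
%C = 36.033 / 77.102 × 100 = 46.73%.

46.73%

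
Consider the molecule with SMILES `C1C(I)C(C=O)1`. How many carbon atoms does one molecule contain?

4

Atom tally by fragment:
  cyclopropane ring core → C:3 H:6
  (− 2 ring H displaced by substituents)
  + I → I:1
  + CHO → C:1 H:1 O:1
Element totals:
  C: 4
  H: 5
  I: 1
  O: 1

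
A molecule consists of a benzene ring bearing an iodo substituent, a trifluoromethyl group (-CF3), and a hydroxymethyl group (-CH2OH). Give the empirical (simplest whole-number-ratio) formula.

Atom tally by fragment:
  benzene ring core → C:6 H:6
  (− 3 ring H displaced by substituents)
  + I → I:1
  + CF3 → C:1 F:3
  + CH2OH → C:1 H:3 O:1
Element totals:
  C: 8
  H: 6
  F: 3
  I: 1
  O: 1
Molecular formula: C8H6F3IO.
gcd of subscripts (8, 3, 6, 1, 1) = 1, so the empirical formula equals the molecular formula.

C8H6F3IO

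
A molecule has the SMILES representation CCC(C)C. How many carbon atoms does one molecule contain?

5

Atom tally by fragment:
  CH3 → C:1 H:3
  CH2 → C:1 H:2
  CH(CH3) → C:2 H:4
  CH3 → C:1 H:3
Element totals:
  C: 5
  H: 12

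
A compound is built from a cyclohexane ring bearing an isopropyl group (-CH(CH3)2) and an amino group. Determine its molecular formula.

Atom tally by fragment:
  cyclohexane ring core → C:6 H:12
  (− 2 ring H displaced by substituents)
  + CH(CH3)2 → C:3 H:7
  + NH2 → N:1 H:2
Element totals:
  C: 9
  H: 19
  N: 1

C9H19N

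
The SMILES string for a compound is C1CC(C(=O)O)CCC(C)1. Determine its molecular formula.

Atom tally by fragment:
  cyclohexane ring core → C:6 H:12
  (− 2 ring H displaced by substituents)
  + COOH → C:1 H:1 O:2
  + CH3 → C:1 H:3
Element totals:
  C: 8
  H: 14
  O: 2

C8H14O2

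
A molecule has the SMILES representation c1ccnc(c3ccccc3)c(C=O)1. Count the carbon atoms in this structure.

12

Atom tally by fragment:
  pyridine ring core → C:5 H:5 N:1
  (− 2 ring H displaced by substituents)
  + C6H5 → C:6 H:5
  + CHO → C:1 H:1 O:1
Element totals:
  C: 12
  H: 9
  N: 1
  O: 1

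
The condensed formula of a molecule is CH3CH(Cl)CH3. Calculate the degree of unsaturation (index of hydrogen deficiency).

Atom tally by fragment:
  CH3 → C:1 H:3
  CH(Cl) → C:1 H:1 Cl:1
  CH3 → C:1 H:3
Element totals:
  C: 3
  H: 7
  Cl: 1
Molecular formula: C3H7Cl.
DoU = (2C + 2 + N − H − X) / 2 = (2·3 + 2 + 0 − 7 − 1) / 2 = 0.

0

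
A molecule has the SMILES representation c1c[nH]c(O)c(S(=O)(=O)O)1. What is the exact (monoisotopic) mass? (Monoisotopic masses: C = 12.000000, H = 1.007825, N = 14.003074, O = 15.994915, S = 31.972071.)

Atom tally by fragment:
  pyrrole ring core → C:4 H:5 N:1
  (− 2 ring H displaced by substituents)
  + OH → O:1 H:1
  + SO3H → S:1 O:3 H:1
Element totals:
  C: 4
  H: 5
  N: 1
  O: 4
  S: 1
Molecular formula: C4H5NO4S.
  M = 4(12.0) + 5(1.007825) + 14.003074 + 4(15.994915) + 31.972071
    = 48.000000 + 5.039125 + 14.003074 + 63.979660 + 31.972071 = 162.993930

162.9939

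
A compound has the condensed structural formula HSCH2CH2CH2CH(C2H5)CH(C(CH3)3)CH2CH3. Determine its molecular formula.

Element totals:
  C: 13
  H: 28
  S: 1

C13H28S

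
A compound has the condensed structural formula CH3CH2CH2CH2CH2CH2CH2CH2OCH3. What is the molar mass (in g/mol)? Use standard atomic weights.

144.26 g/mol

Atom tally by fragment:
  CH3 → C:1 H:3
  CH2 → C:1 H:2
  CH2 → C:1 H:2
  CH2 → C:1 H:2
  CH2 → C:1 H:2
  CH2 → C:1 H:2
  CH2 → C:1 H:2
  CH2OCH3 → C:2 H:5 O:1
Element totals:
  C: 9
  H: 20
  O: 1
Molecular formula: C9H20O.
  M = 9(12.011) + 20(1.008) + 15.999
    = 108.099 + 20.160 + 15.999 = 144.258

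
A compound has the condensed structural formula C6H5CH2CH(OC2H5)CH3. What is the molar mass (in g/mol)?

164.25 g/mol

Element totals:
  C: 11
  H: 16
  O: 1
Molecular formula: C11H16O.
  M = 11(12.011) + 16(1.008) + 15.999
    = 132.121 + 16.128 + 15.999 = 164.248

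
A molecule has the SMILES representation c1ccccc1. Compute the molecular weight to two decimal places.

Atom tally by fragment:
  benzene ring core → C:6 H:6
Element totals:
  C: 6
  H: 6
Molecular formula: C6H6.
  M = 6(12.011) + 6(1.008)
    = 72.066 + 6.048 = 78.114

78.11 g/mol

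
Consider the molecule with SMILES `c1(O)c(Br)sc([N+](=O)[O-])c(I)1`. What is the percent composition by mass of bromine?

Atom tally by fragment:
  thiophene ring core → C:4 H:4 S:1
  (− 4 ring H displaced by substituents)
  + OH → O:1 H:1
  + Br → Br:1
  + NO2 → N:1 O:2
  + I → I:1
Element totals:
  C: 4
  H: 1
  Br: 1
  I: 1
  N: 1
  O: 3
  S: 1
Molecular formula: C4HBrINO3S.
Molar mass = 349.924 g/mol.
Mass from Br: 1 × 79.904 = 79.904 g/mol.
%Br = 79.904 / 349.924 × 100 = 22.83%.

22.83%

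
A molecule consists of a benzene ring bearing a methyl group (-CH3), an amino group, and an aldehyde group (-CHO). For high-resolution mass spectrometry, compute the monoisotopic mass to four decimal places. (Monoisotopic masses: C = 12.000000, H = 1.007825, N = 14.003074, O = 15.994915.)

135.0684

Atom tally by fragment:
  benzene ring core → C:6 H:6
  (− 3 ring H displaced by substituents)
  + CH3 → C:1 H:3
  + NH2 → N:1 H:2
  + CHO → C:1 H:1 O:1
Element totals:
  C: 8
  H: 9
  N: 1
  O: 1
Molecular formula: C8H9NO.
  M = 8(12.0) + 9(1.007825) + 14.003074 + 15.994915
    = 96.000000 + 9.070425 + 14.003074 + 15.994915 = 135.068414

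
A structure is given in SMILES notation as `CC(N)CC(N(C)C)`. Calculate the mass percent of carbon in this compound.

Atom tally by fragment:
  CH3 → C:1 H:3
  CH(NH2) → C:1 H:3 N:1
  CH2 → C:1 H:2
  CH2N(CH3)2 → C:3 H:8 N:1
Element totals:
  C: 6
  H: 16
  N: 2
Molecular formula: C6H16N2.
Molar mass = 116.208 g/mol.
Mass from C: 6 × 12.011 = 72.066 g/mol.
%C = 72.066 / 116.208 × 100 = 62.01%.

62.01%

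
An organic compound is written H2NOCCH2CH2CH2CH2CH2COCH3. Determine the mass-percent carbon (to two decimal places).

61.12%

Atom tally by fragment:
  H2NOCCH2 → C:2 H:4 O:1 N:1
  CH2 → C:1 H:2
  CH2 → C:1 H:2
  CH2 → C:1 H:2
  CH2COCH3 → C:3 H:5 O:1
Element totals:
  C: 8
  H: 15
  N: 1
  O: 2
Molecular formula: C8H15NO2.
Molar mass = 157.213 g/mol.
Mass from C: 8 × 12.011 = 96.088 g/mol.
%C = 96.088 / 157.213 × 100 = 61.12%.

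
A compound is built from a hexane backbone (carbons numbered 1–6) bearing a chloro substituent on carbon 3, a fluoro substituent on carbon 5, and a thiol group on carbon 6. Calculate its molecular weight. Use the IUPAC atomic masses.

Atom tally by fragment:
  CH3 → C:1 H:3
  CH2 → C:1 H:2
  CH(Cl) → C:1 H:1 Cl:1
  CH2 → C:1 H:2
  CH(F) → C:1 H:1 F:1
  CH2SH → C:1 H:3 S:1
Element totals:
  C: 6
  H: 12
  Cl: 1
  F: 1
  S: 1
Molecular formula: C6H12ClFS.
  M = 6(12.011) + 12(1.008) + 35.45 + 18.998 + 32.06
    = 72.066 + 12.096 + 35.450 + 18.998 + 32.060 = 170.670

170.67 g/mol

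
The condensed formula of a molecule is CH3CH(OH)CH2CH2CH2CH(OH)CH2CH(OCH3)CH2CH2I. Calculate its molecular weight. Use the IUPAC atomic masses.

330.21 g/mol

Element totals:
  C: 11
  H: 23
  I: 1
  O: 3
Molecular formula: C11H23IO3.
  M = 11(12.011) + 23(1.008) + 126.904 + 3(15.999)
    = 132.121 + 23.184 + 126.904 + 47.997 = 330.206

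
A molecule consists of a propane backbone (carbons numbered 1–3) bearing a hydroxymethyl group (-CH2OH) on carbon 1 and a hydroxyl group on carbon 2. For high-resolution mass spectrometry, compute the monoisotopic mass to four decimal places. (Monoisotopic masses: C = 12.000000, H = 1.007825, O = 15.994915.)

90.0681

Atom tally by fragment:
  HOCH2CH2 → C:2 H:5 O:1
  CH(OH) → C:1 H:2 O:1
  CH3 → C:1 H:3
Element totals:
  C: 4
  H: 10
  O: 2
Molecular formula: C4H10O2.
  M = 4(12.0) + 10(1.007825) + 2(15.994915)
    = 48.000000 + 10.078250 + 31.989830 = 90.068080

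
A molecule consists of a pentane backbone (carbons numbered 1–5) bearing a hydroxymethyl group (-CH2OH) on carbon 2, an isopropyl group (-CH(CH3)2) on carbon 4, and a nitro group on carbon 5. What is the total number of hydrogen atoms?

Atom tally by fragment:
  CH3 → C:1 H:3
  CH(CH2OH) → C:2 H:4 O:1
  CH2 → C:1 H:2
  CH(CH(CH3)2) → C:4 H:8
  CH2NO2 → C:1 H:2 N:1 O:2
Element totals:
  C: 9
  H: 19
  N: 1
  O: 3

19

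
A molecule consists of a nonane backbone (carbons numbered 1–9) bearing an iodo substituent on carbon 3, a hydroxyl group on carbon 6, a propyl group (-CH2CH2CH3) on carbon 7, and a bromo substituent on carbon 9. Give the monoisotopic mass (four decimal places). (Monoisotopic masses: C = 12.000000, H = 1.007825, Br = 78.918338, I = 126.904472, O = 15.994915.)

Atom tally by fragment:
  CH3 → C:1 H:3
  CH2 → C:1 H:2
  CH(I) → C:1 H:1 I:1
  CH2 → C:1 H:2
  CH2 → C:1 H:2
  CH(OH) → C:1 H:2 O:1
  CH(CH2CH2CH3) → C:4 H:8
  CH2 → C:1 H:2
  CH2Br → C:1 H:2 Br:1
Element totals:
  C: 12
  H: 24
  Br: 1
  I: 1
  O: 1
Molecular formula: C12H24BrIO.
  M = 12(12.0) + 24(1.007825) + 78.918338 + 126.904472 + 15.994915
    = 144.000000 + 24.187800 + 78.918338 + 126.904472 + 15.994915 = 390.005525

390.0055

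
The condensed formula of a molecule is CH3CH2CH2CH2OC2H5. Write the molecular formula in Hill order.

Element totals:
  C: 6
  H: 14
  O: 1

C6H14O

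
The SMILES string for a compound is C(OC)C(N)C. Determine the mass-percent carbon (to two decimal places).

53.90%

Atom tally by fragment:
  CH3OCH2 → C:2 H:5 O:1
  CH(NH2) → C:1 H:3 N:1
  CH3 → C:1 H:3
Element totals:
  C: 4
  H: 11
  N: 1
  O: 1
Molecular formula: C4H11NO.
Molar mass = 89.138 g/mol.
Mass from C: 4 × 12.011 = 48.044 g/mol.
%C = 48.044 / 89.138 × 100 = 53.90%.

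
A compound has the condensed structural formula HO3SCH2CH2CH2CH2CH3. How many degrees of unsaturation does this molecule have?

0

Element totals:
  C: 5
  H: 12
  O: 3
  S: 1
Molecular formula: C5H12O3S.
DoU = (2C + 2 + N − H − X) / 2 = (2·5 + 2 + 0 − 12 − 0) / 2 = 0.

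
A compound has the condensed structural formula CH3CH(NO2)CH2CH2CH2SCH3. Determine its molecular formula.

C6H13NO2S

Atom tally by fragment:
  CH3 → C:1 H:3
  CH(NO2) → C:1 H:1 N:1 O:2
  CH2 → C:1 H:2
  CH2 → C:1 H:2
  CH2SCH3 → C:2 H:5 S:1
Element totals:
  C: 6
  H: 13
  N: 1
  O: 2
  S: 1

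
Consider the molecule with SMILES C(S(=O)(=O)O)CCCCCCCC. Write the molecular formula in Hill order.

C9H20O3S

Atom tally by fragment:
  HO3SCH2 → C:1 H:3 S:1 O:3
  CH2 → C:1 H:2
  CH2 → C:1 H:2
  CH2 → C:1 H:2
  CH2 → C:1 H:2
  CH2 → C:1 H:2
  CH2 → C:1 H:2
  CH2 → C:1 H:2
  CH3 → C:1 H:3
Element totals:
  C: 9
  H: 20
  O: 3
  S: 1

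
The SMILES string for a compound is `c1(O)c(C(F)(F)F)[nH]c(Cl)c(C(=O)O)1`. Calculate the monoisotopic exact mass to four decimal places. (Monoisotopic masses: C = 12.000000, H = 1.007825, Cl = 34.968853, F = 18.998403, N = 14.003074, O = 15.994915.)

228.9754

Atom tally by fragment:
  pyrrole ring core → C:4 H:5 N:1
  (− 4 ring H displaced by substituents)
  + OH → O:1 H:1
  + CF3 → C:1 F:3
  + Cl → Cl:1
  + COOH → C:1 H:1 O:2
Element totals:
  C: 6
  H: 3
  Cl: 1
  F: 3
  N: 1
  O: 3
Molecular formula: C6H3ClF3NO3.
  M = 6(12.0) + 3(1.007825) + 34.968853 + 3(18.998403) + 14.003074 + 3(15.994915)
    = 72.000000 + 3.023475 + 34.968853 + 56.995209 + 14.003074 + 47.984745 = 228.975356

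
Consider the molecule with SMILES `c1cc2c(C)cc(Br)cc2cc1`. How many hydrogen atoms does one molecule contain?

9

Atom tally by fragment:
  naphthalene ring system core → C:10 H:8
  (− 2 ring H displaced by substituents)
  + CH3 → C:1 H:3
  + Br → Br:1
Element totals:
  C: 11
  H: 9
  Br: 1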